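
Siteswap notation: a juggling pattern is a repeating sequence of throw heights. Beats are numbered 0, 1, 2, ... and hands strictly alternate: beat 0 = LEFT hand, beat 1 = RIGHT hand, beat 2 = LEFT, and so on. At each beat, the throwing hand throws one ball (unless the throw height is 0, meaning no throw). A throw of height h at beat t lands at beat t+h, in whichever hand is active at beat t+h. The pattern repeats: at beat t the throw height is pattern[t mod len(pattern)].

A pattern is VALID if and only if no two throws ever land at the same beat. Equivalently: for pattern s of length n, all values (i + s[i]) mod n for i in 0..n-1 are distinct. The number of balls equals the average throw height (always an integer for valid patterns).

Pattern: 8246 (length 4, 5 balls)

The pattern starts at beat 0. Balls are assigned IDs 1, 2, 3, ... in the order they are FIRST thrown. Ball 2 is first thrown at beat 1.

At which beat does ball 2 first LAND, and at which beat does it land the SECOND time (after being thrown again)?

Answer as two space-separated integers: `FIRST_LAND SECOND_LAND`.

Beat 0 (L): throw ball1 h=8 -> lands@8:L; in-air after throw: [b1@8:L]
Beat 1 (R): throw ball2 h=2 -> lands@3:R; in-air after throw: [b2@3:R b1@8:L]
Beat 2 (L): throw ball3 h=4 -> lands@6:L; in-air after throw: [b2@3:R b3@6:L b1@8:L]
Beat 3 (R): throw ball2 h=6 -> lands@9:R; in-air after throw: [b3@6:L b1@8:L b2@9:R]
Beat 4 (L): throw ball4 h=8 -> lands@12:L; in-air after throw: [b3@6:L b1@8:L b2@9:R b4@12:L]
Beat 5 (R): throw ball5 h=2 -> lands@7:R; in-air after throw: [b3@6:L b5@7:R b1@8:L b2@9:R b4@12:L]
Beat 6 (L): throw ball3 h=4 -> lands@10:L; in-air after throw: [b5@7:R b1@8:L b2@9:R b3@10:L b4@12:L]
Beat 7 (R): throw ball5 h=6 -> lands@13:R; in-air after throw: [b1@8:L b2@9:R b3@10:L b4@12:L b5@13:R]
Beat 8 (L): throw ball1 h=8 -> lands@16:L; in-air after throw: [b2@9:R b3@10:L b4@12:L b5@13:R b1@16:L]
Beat 9 (R): throw ball2 h=2 -> lands@11:R; in-air after throw: [b3@10:L b2@11:R b4@12:L b5@13:R b1@16:L]
Ball 2: thrown@1 h=2 -> first land @3; rethrown@3 h=6 -> second land @9

Answer: 3 9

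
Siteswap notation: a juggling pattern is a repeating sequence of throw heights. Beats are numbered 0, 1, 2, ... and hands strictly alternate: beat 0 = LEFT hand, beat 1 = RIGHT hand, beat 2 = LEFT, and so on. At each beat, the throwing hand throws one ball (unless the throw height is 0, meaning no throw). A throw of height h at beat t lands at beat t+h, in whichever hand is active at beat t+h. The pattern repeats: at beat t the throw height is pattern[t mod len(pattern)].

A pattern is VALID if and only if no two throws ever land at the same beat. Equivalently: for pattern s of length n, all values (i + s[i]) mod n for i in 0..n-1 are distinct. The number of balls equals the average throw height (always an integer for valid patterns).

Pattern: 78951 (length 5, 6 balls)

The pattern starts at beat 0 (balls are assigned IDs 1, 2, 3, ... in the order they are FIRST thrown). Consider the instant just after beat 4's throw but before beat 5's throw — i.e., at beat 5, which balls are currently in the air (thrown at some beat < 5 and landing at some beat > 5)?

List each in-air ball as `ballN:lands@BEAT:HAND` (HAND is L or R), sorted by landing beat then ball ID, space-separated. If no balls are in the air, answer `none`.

Answer: ball1:lands@7:R ball4:lands@8:L ball2:lands@9:R ball3:lands@11:R

Derivation:
Beat 0 (L): throw ball1 h=7 -> lands@7:R; in-air after throw: [b1@7:R]
Beat 1 (R): throw ball2 h=8 -> lands@9:R; in-air after throw: [b1@7:R b2@9:R]
Beat 2 (L): throw ball3 h=9 -> lands@11:R; in-air after throw: [b1@7:R b2@9:R b3@11:R]
Beat 3 (R): throw ball4 h=5 -> lands@8:L; in-air after throw: [b1@7:R b4@8:L b2@9:R b3@11:R]
Beat 4 (L): throw ball5 h=1 -> lands@5:R; in-air after throw: [b5@5:R b1@7:R b4@8:L b2@9:R b3@11:R]
Beat 5 (R): throw ball5 h=7 -> lands@12:L; in-air after throw: [b1@7:R b4@8:L b2@9:R b3@11:R b5@12:L]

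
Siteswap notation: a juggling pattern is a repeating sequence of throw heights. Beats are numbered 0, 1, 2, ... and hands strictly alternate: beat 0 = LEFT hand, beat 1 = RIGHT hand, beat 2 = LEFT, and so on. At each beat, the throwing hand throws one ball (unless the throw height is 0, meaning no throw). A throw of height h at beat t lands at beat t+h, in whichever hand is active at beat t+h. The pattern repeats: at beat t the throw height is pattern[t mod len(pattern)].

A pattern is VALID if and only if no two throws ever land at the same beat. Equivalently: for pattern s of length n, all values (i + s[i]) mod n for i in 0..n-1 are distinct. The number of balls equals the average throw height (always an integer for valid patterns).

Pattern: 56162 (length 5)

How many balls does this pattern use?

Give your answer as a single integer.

Pattern = [5, 6, 1, 6, 2], length n = 5
  position 0: throw height = 5, running sum = 5
  position 1: throw height = 6, running sum = 11
  position 2: throw height = 1, running sum = 12
  position 3: throw height = 6, running sum = 18
  position 4: throw height = 2, running sum = 20
Total sum = 20; balls = sum / n = 20 / 5 = 4

Answer: 4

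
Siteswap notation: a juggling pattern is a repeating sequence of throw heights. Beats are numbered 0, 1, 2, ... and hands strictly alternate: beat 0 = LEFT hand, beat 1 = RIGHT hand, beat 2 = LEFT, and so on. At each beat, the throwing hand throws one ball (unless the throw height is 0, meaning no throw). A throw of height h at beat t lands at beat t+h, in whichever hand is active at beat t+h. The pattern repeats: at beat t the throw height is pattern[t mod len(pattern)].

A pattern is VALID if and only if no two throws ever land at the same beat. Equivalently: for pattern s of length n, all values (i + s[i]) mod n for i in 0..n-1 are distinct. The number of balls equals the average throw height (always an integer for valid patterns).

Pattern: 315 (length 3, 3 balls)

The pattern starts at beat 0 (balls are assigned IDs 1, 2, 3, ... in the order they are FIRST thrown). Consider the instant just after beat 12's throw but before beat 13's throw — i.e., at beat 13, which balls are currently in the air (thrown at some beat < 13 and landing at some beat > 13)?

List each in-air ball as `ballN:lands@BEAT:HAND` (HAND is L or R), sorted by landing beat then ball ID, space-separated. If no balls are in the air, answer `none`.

Beat 0 (L): throw ball1 h=3 -> lands@3:R; in-air after throw: [b1@3:R]
Beat 1 (R): throw ball2 h=1 -> lands@2:L; in-air after throw: [b2@2:L b1@3:R]
Beat 2 (L): throw ball2 h=5 -> lands@7:R; in-air after throw: [b1@3:R b2@7:R]
Beat 3 (R): throw ball1 h=3 -> lands@6:L; in-air after throw: [b1@6:L b2@7:R]
Beat 4 (L): throw ball3 h=1 -> lands@5:R; in-air after throw: [b3@5:R b1@6:L b2@7:R]
Beat 5 (R): throw ball3 h=5 -> lands@10:L; in-air after throw: [b1@6:L b2@7:R b3@10:L]
Beat 6 (L): throw ball1 h=3 -> lands@9:R; in-air after throw: [b2@7:R b1@9:R b3@10:L]
Beat 7 (R): throw ball2 h=1 -> lands@8:L; in-air after throw: [b2@8:L b1@9:R b3@10:L]
Beat 8 (L): throw ball2 h=5 -> lands@13:R; in-air after throw: [b1@9:R b3@10:L b2@13:R]
Beat 9 (R): throw ball1 h=3 -> lands@12:L; in-air after throw: [b3@10:L b1@12:L b2@13:R]
Beat 10 (L): throw ball3 h=1 -> lands@11:R; in-air after throw: [b3@11:R b1@12:L b2@13:R]
Beat 11 (R): throw ball3 h=5 -> lands@16:L; in-air after throw: [b1@12:L b2@13:R b3@16:L]
Beat 12 (L): throw ball1 h=3 -> lands@15:R; in-air after throw: [b2@13:R b1@15:R b3@16:L]
Beat 13 (R): throw ball2 h=1 -> lands@14:L; in-air after throw: [b2@14:L b1@15:R b3@16:L]

Answer: ball1:lands@15:R ball3:lands@16:L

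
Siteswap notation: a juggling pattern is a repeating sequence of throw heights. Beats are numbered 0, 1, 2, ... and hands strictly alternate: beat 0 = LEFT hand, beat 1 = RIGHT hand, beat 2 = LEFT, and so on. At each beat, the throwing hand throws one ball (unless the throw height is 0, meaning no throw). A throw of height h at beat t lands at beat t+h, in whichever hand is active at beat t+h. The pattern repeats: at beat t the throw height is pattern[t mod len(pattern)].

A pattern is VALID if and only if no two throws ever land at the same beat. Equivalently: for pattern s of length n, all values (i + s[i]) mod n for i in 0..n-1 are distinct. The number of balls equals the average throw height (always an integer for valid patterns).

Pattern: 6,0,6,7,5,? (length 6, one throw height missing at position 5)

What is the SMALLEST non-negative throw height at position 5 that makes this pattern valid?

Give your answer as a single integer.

Answer: 0

Derivation:
i=0: (0 + 6) mod 6 = 0
i=1: (1 + 0) mod 6 = 1
i=2: (2 + 6) mod 6 = 2
i=3: (3 + 7) mod 6 = 4
i=4: (4 + 5) mod 6 = 3
i=5: s[i]=? (unknown)
Known residues: [0, 1, 2, 3, 4]; need a permutation of 0..5, so missing residue r = 5
Need (5 + s) mod 6 = 5; smallest s = (5 - 5) mod 6 = 0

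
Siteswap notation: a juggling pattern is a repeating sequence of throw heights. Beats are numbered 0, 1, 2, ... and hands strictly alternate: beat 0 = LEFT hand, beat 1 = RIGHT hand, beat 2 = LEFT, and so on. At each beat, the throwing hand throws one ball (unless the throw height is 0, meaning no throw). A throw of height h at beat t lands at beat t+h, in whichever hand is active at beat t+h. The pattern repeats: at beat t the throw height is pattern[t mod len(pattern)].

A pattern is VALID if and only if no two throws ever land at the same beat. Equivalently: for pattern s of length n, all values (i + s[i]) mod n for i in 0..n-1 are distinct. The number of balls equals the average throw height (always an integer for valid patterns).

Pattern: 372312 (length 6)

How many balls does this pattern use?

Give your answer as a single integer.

Answer: 3

Derivation:
Pattern = [3, 7, 2, 3, 1, 2], length n = 6
  position 0: throw height = 3, running sum = 3
  position 1: throw height = 7, running sum = 10
  position 2: throw height = 2, running sum = 12
  position 3: throw height = 3, running sum = 15
  position 4: throw height = 1, running sum = 16
  position 5: throw height = 2, running sum = 18
Total sum = 18; balls = sum / n = 18 / 6 = 3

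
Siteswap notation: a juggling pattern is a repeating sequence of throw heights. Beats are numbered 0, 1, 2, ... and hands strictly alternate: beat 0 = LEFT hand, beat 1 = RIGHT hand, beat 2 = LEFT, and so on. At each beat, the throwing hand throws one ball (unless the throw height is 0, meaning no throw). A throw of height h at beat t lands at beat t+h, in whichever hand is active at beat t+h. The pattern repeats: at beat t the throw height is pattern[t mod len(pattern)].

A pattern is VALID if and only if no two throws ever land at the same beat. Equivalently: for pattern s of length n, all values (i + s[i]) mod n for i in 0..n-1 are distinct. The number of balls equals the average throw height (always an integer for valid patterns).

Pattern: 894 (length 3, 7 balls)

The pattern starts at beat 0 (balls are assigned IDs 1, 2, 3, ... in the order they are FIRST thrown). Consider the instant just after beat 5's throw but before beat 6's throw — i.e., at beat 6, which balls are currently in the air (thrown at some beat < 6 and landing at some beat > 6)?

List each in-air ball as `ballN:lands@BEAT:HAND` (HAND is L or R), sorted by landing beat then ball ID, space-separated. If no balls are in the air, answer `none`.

Answer: ball1:lands@8:L ball6:lands@9:R ball2:lands@10:L ball4:lands@11:R ball5:lands@13:R

Derivation:
Beat 0 (L): throw ball1 h=8 -> lands@8:L; in-air after throw: [b1@8:L]
Beat 1 (R): throw ball2 h=9 -> lands@10:L; in-air after throw: [b1@8:L b2@10:L]
Beat 2 (L): throw ball3 h=4 -> lands@6:L; in-air after throw: [b3@6:L b1@8:L b2@10:L]
Beat 3 (R): throw ball4 h=8 -> lands@11:R; in-air after throw: [b3@6:L b1@8:L b2@10:L b4@11:R]
Beat 4 (L): throw ball5 h=9 -> lands@13:R; in-air after throw: [b3@6:L b1@8:L b2@10:L b4@11:R b5@13:R]
Beat 5 (R): throw ball6 h=4 -> lands@9:R; in-air after throw: [b3@6:L b1@8:L b6@9:R b2@10:L b4@11:R b5@13:R]
Beat 6 (L): throw ball3 h=8 -> lands@14:L; in-air after throw: [b1@8:L b6@9:R b2@10:L b4@11:R b5@13:R b3@14:L]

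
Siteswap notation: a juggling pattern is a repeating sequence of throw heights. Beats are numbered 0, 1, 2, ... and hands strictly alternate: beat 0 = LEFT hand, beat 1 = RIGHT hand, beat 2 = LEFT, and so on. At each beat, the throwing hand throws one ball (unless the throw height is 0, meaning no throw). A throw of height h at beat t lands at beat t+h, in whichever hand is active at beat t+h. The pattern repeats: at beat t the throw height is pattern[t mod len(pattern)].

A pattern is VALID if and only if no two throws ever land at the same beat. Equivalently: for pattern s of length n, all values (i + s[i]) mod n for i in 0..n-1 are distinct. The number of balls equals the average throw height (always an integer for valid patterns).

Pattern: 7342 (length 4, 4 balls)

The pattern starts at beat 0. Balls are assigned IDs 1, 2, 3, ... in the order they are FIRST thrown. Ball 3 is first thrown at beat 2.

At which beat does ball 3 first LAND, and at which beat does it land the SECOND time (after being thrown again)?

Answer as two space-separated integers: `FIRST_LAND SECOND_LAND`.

Answer: 6 10

Derivation:
Beat 0 (L): throw ball1 h=7 -> lands@7:R; in-air after throw: [b1@7:R]
Beat 1 (R): throw ball2 h=3 -> lands@4:L; in-air after throw: [b2@4:L b1@7:R]
Beat 2 (L): throw ball3 h=4 -> lands@6:L; in-air after throw: [b2@4:L b3@6:L b1@7:R]
Beat 3 (R): throw ball4 h=2 -> lands@5:R; in-air after throw: [b2@4:L b4@5:R b3@6:L b1@7:R]
Beat 4 (L): throw ball2 h=7 -> lands@11:R; in-air after throw: [b4@5:R b3@6:L b1@7:R b2@11:R]
Beat 5 (R): throw ball4 h=3 -> lands@8:L; in-air after throw: [b3@6:L b1@7:R b4@8:L b2@11:R]
Beat 6 (L): throw ball3 h=4 -> lands@10:L; in-air after throw: [b1@7:R b4@8:L b3@10:L b2@11:R]
Beat 7 (R): throw ball1 h=2 -> lands@9:R; in-air after throw: [b4@8:L b1@9:R b3@10:L b2@11:R]
Beat 8 (L): throw ball4 h=7 -> lands@15:R; in-air after throw: [b1@9:R b3@10:L b2@11:R b4@15:R]
Beat 9 (R): throw ball1 h=3 -> lands@12:L; in-air after throw: [b3@10:L b2@11:R b1@12:L b4@15:R]
Beat 10 (L): throw ball3 h=4 -> lands@14:L; in-air after throw: [b2@11:R b1@12:L b3@14:L b4@15:R]
Ball 3: thrown@2 h=4 -> first land @6; rethrown@6 h=4 -> second land @10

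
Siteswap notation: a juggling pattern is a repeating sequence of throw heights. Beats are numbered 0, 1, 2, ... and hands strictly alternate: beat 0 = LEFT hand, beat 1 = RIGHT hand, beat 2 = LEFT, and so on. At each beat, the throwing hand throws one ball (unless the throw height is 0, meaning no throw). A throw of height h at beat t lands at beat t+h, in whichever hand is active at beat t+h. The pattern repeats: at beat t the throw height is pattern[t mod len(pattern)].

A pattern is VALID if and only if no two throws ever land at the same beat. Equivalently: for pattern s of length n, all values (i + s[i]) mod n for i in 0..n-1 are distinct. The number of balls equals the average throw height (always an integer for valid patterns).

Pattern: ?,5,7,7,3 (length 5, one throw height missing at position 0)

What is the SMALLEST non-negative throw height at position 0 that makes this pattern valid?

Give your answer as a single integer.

Answer: 3

Derivation:
i=0: s[i]=? (unknown)
i=1: (1 + 5) mod 5 = 1
i=2: (2 + 7) mod 5 = 4
i=3: (3 + 7) mod 5 = 0
i=4: (4 + 3) mod 5 = 2
Known residues: [0, 1, 2, 4]; need a permutation of 0..4, so missing residue r = 3
Need (0 + s) mod 5 = 3; smallest s = (3 - 0) mod 5 = 3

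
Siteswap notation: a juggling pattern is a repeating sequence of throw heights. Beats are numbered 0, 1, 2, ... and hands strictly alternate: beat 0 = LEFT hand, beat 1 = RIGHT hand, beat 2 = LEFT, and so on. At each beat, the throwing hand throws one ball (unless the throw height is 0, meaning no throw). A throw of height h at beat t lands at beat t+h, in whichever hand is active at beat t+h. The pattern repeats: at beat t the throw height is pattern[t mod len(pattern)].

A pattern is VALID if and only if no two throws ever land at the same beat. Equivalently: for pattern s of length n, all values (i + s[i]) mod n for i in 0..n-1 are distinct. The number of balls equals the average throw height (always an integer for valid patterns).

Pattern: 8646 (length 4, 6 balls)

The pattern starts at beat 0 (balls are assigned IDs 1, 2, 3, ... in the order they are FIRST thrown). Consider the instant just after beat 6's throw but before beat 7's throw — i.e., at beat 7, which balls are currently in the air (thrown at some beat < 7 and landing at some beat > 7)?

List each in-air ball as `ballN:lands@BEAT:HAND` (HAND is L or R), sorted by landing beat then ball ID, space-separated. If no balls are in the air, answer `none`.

Answer: ball1:lands@8:L ball4:lands@9:R ball3:lands@10:L ball6:lands@11:R ball5:lands@12:L

Derivation:
Beat 0 (L): throw ball1 h=8 -> lands@8:L; in-air after throw: [b1@8:L]
Beat 1 (R): throw ball2 h=6 -> lands@7:R; in-air after throw: [b2@7:R b1@8:L]
Beat 2 (L): throw ball3 h=4 -> lands@6:L; in-air after throw: [b3@6:L b2@7:R b1@8:L]
Beat 3 (R): throw ball4 h=6 -> lands@9:R; in-air after throw: [b3@6:L b2@7:R b1@8:L b4@9:R]
Beat 4 (L): throw ball5 h=8 -> lands@12:L; in-air after throw: [b3@6:L b2@7:R b1@8:L b4@9:R b5@12:L]
Beat 5 (R): throw ball6 h=6 -> lands@11:R; in-air after throw: [b3@6:L b2@7:R b1@8:L b4@9:R b6@11:R b5@12:L]
Beat 6 (L): throw ball3 h=4 -> lands@10:L; in-air after throw: [b2@7:R b1@8:L b4@9:R b3@10:L b6@11:R b5@12:L]
Beat 7 (R): throw ball2 h=6 -> lands@13:R; in-air after throw: [b1@8:L b4@9:R b3@10:L b6@11:R b5@12:L b2@13:R]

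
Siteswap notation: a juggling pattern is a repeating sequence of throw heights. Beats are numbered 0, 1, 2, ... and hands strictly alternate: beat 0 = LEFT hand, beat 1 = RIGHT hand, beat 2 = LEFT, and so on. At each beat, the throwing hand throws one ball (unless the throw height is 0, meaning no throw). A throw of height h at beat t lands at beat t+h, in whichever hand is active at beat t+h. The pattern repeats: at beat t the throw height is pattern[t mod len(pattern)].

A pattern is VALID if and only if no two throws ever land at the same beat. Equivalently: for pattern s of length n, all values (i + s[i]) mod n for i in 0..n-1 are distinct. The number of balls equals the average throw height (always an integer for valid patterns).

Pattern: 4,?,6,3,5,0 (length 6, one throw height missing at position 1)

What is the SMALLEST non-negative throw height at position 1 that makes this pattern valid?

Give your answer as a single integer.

Answer: 0

Derivation:
i=0: (0 + 4) mod 6 = 4
i=1: s[i]=? (unknown)
i=2: (2 + 6) mod 6 = 2
i=3: (3 + 3) mod 6 = 0
i=4: (4 + 5) mod 6 = 3
i=5: (5 + 0) mod 6 = 5
Known residues: [0, 2, 3, 4, 5]; need a permutation of 0..5, so missing residue r = 1
Need (1 + s) mod 6 = 1; smallest s = (1 - 1) mod 6 = 0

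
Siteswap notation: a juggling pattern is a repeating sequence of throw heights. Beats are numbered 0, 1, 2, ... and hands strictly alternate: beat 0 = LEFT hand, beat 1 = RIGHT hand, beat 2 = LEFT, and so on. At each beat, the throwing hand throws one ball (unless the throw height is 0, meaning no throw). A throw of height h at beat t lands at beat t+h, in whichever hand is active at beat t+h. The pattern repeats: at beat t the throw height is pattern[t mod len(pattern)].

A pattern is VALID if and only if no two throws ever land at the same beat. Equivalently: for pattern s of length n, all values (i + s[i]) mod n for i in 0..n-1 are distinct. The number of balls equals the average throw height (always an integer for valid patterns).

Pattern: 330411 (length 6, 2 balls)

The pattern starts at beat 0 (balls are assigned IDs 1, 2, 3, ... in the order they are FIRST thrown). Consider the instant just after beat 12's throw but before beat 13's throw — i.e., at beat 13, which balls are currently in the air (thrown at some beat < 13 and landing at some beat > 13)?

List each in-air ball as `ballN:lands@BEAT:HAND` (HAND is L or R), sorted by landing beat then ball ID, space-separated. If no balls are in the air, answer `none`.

Answer: ball1:lands@15:R

Derivation:
Beat 0 (L): throw ball1 h=3 -> lands@3:R; in-air after throw: [b1@3:R]
Beat 1 (R): throw ball2 h=3 -> lands@4:L; in-air after throw: [b1@3:R b2@4:L]
Beat 3 (R): throw ball1 h=4 -> lands@7:R; in-air after throw: [b2@4:L b1@7:R]
Beat 4 (L): throw ball2 h=1 -> lands@5:R; in-air after throw: [b2@5:R b1@7:R]
Beat 5 (R): throw ball2 h=1 -> lands@6:L; in-air after throw: [b2@6:L b1@7:R]
Beat 6 (L): throw ball2 h=3 -> lands@9:R; in-air after throw: [b1@7:R b2@9:R]
Beat 7 (R): throw ball1 h=3 -> lands@10:L; in-air after throw: [b2@9:R b1@10:L]
Beat 9 (R): throw ball2 h=4 -> lands@13:R; in-air after throw: [b1@10:L b2@13:R]
Beat 10 (L): throw ball1 h=1 -> lands@11:R; in-air after throw: [b1@11:R b2@13:R]
Beat 11 (R): throw ball1 h=1 -> lands@12:L; in-air after throw: [b1@12:L b2@13:R]
Beat 12 (L): throw ball1 h=3 -> lands@15:R; in-air after throw: [b2@13:R b1@15:R]
Beat 13 (R): throw ball2 h=3 -> lands@16:L; in-air after throw: [b1@15:R b2@16:L]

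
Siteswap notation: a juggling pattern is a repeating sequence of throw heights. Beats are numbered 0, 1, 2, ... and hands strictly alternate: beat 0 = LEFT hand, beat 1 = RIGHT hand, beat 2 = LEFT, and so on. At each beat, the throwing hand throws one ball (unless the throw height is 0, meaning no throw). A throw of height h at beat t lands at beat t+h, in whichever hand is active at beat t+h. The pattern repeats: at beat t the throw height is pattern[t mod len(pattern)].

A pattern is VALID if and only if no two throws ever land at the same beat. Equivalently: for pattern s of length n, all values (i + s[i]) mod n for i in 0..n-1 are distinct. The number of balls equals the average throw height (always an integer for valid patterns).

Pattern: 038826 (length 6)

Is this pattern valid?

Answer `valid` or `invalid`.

Answer: invalid

Derivation:
i=0: (i + s[i]) mod n = (0 + 0) mod 6 = 0
i=1: (i + s[i]) mod n = (1 + 3) mod 6 = 4
i=2: (i + s[i]) mod n = (2 + 8) mod 6 = 4
i=3: (i + s[i]) mod n = (3 + 8) mod 6 = 5
i=4: (i + s[i]) mod n = (4 + 2) mod 6 = 0
i=5: (i + s[i]) mod n = (5 + 6) mod 6 = 5
Residues: [0, 4, 4, 5, 0, 5], distinct: False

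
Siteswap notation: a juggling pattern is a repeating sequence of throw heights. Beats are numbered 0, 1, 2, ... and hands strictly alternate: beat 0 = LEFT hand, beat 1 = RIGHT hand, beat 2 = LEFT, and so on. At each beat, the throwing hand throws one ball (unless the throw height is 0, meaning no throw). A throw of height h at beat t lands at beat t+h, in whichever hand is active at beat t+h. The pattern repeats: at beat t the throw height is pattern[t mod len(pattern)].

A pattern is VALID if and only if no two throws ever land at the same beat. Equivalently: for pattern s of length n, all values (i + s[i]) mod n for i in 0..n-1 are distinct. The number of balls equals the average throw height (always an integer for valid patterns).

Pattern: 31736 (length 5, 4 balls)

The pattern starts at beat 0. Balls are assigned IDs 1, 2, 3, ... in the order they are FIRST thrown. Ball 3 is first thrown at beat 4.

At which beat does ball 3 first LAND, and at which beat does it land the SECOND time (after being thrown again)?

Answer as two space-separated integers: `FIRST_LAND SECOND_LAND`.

Beat 0 (L): throw ball1 h=3 -> lands@3:R; in-air after throw: [b1@3:R]
Beat 1 (R): throw ball2 h=1 -> lands@2:L; in-air after throw: [b2@2:L b1@3:R]
Beat 2 (L): throw ball2 h=7 -> lands@9:R; in-air after throw: [b1@3:R b2@9:R]
Beat 3 (R): throw ball1 h=3 -> lands@6:L; in-air after throw: [b1@6:L b2@9:R]
Beat 4 (L): throw ball3 h=6 -> lands@10:L; in-air after throw: [b1@6:L b2@9:R b3@10:L]
Beat 5 (R): throw ball4 h=3 -> lands@8:L; in-air after throw: [b1@6:L b4@8:L b2@9:R b3@10:L]
Beat 6 (L): throw ball1 h=1 -> lands@7:R; in-air after throw: [b1@7:R b4@8:L b2@9:R b3@10:L]
Beat 7 (R): throw ball1 h=7 -> lands@14:L; in-air after throw: [b4@8:L b2@9:R b3@10:L b1@14:L]
Beat 8 (L): throw ball4 h=3 -> lands@11:R; in-air after throw: [b2@9:R b3@10:L b4@11:R b1@14:L]
Beat 9 (R): throw ball2 h=6 -> lands@15:R; in-air after throw: [b3@10:L b4@11:R b1@14:L b2@15:R]
Beat 10 (L): throw ball3 h=3 -> lands@13:R; in-air after throw: [b4@11:R b3@13:R b1@14:L b2@15:R]
Beat 11 (R): throw ball4 h=1 -> lands@12:L; in-air after throw: [b4@12:L b3@13:R b1@14:L b2@15:R]
Beat 12 (L): throw ball4 h=7 -> lands@19:R; in-air after throw: [b3@13:R b1@14:L b2@15:R b4@19:R]
Beat 13 (R): throw ball3 h=3 -> lands@16:L; in-air after throw: [b1@14:L b2@15:R b3@16:L b4@19:R]
Ball 3: thrown@4 h=6 -> first land @10; rethrown@10 h=3 -> second land @13

Answer: 10 13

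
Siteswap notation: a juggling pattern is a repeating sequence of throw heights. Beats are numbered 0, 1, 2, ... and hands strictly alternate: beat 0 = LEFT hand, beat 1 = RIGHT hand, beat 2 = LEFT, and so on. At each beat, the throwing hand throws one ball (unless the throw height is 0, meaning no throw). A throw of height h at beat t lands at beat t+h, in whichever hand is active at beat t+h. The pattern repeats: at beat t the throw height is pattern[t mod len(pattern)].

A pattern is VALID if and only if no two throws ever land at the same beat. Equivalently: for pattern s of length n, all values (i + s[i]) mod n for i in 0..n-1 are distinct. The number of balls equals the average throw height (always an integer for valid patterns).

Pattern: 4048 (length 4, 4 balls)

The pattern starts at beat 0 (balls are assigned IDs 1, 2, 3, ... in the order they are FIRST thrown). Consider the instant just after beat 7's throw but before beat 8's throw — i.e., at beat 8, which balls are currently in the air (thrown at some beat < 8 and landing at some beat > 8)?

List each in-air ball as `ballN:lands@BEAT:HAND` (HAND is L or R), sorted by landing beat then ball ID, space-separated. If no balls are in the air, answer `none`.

Answer: ball2:lands@10:L ball3:lands@11:R ball4:lands@15:R

Derivation:
Beat 0 (L): throw ball1 h=4 -> lands@4:L; in-air after throw: [b1@4:L]
Beat 2 (L): throw ball2 h=4 -> lands@6:L; in-air after throw: [b1@4:L b2@6:L]
Beat 3 (R): throw ball3 h=8 -> lands@11:R; in-air after throw: [b1@4:L b2@6:L b3@11:R]
Beat 4 (L): throw ball1 h=4 -> lands@8:L; in-air after throw: [b2@6:L b1@8:L b3@11:R]
Beat 6 (L): throw ball2 h=4 -> lands@10:L; in-air after throw: [b1@8:L b2@10:L b3@11:R]
Beat 7 (R): throw ball4 h=8 -> lands@15:R; in-air after throw: [b1@8:L b2@10:L b3@11:R b4@15:R]
Beat 8 (L): throw ball1 h=4 -> lands@12:L; in-air after throw: [b2@10:L b3@11:R b1@12:L b4@15:R]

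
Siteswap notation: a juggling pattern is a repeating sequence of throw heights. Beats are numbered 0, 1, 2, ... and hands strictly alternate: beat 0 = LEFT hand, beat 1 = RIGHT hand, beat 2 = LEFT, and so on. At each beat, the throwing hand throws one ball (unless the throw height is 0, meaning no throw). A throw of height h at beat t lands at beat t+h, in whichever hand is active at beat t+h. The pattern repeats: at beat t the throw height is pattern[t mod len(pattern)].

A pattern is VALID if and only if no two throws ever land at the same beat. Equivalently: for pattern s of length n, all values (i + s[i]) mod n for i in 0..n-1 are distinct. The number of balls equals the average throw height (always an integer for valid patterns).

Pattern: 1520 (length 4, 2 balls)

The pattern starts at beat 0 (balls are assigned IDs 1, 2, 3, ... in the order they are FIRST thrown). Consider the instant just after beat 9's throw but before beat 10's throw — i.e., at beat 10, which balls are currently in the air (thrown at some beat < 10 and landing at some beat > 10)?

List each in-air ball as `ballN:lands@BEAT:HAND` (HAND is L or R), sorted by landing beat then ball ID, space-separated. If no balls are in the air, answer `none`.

Beat 0 (L): throw ball1 h=1 -> lands@1:R; in-air after throw: [b1@1:R]
Beat 1 (R): throw ball1 h=5 -> lands@6:L; in-air after throw: [b1@6:L]
Beat 2 (L): throw ball2 h=2 -> lands@4:L; in-air after throw: [b2@4:L b1@6:L]
Beat 4 (L): throw ball2 h=1 -> lands@5:R; in-air after throw: [b2@5:R b1@6:L]
Beat 5 (R): throw ball2 h=5 -> lands@10:L; in-air after throw: [b1@6:L b2@10:L]
Beat 6 (L): throw ball1 h=2 -> lands@8:L; in-air after throw: [b1@8:L b2@10:L]
Beat 8 (L): throw ball1 h=1 -> lands@9:R; in-air after throw: [b1@9:R b2@10:L]
Beat 9 (R): throw ball1 h=5 -> lands@14:L; in-air after throw: [b2@10:L b1@14:L]
Beat 10 (L): throw ball2 h=2 -> lands@12:L; in-air after throw: [b2@12:L b1@14:L]

Answer: ball1:lands@14:L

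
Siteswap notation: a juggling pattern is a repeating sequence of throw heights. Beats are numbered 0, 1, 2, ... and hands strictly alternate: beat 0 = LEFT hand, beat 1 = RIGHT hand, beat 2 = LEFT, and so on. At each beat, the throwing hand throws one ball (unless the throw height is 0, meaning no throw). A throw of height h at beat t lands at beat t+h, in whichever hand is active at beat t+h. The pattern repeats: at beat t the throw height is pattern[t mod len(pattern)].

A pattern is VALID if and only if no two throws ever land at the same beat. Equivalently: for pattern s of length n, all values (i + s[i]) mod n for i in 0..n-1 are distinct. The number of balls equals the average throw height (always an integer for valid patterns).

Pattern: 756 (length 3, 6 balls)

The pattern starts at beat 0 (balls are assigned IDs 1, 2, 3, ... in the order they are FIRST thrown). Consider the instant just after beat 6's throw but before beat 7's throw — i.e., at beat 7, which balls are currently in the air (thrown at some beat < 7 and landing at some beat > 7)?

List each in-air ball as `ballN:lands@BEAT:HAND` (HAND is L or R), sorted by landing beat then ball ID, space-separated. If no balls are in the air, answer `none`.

Answer: ball3:lands@8:L ball5:lands@9:R ball4:lands@10:L ball6:lands@11:R ball2:lands@13:R

Derivation:
Beat 0 (L): throw ball1 h=7 -> lands@7:R; in-air after throw: [b1@7:R]
Beat 1 (R): throw ball2 h=5 -> lands@6:L; in-air after throw: [b2@6:L b1@7:R]
Beat 2 (L): throw ball3 h=6 -> lands@8:L; in-air after throw: [b2@6:L b1@7:R b3@8:L]
Beat 3 (R): throw ball4 h=7 -> lands@10:L; in-air after throw: [b2@6:L b1@7:R b3@8:L b4@10:L]
Beat 4 (L): throw ball5 h=5 -> lands@9:R; in-air after throw: [b2@6:L b1@7:R b3@8:L b5@9:R b4@10:L]
Beat 5 (R): throw ball6 h=6 -> lands@11:R; in-air after throw: [b2@6:L b1@7:R b3@8:L b5@9:R b4@10:L b6@11:R]
Beat 6 (L): throw ball2 h=7 -> lands@13:R; in-air after throw: [b1@7:R b3@8:L b5@9:R b4@10:L b6@11:R b2@13:R]
Beat 7 (R): throw ball1 h=5 -> lands@12:L; in-air after throw: [b3@8:L b5@9:R b4@10:L b6@11:R b1@12:L b2@13:R]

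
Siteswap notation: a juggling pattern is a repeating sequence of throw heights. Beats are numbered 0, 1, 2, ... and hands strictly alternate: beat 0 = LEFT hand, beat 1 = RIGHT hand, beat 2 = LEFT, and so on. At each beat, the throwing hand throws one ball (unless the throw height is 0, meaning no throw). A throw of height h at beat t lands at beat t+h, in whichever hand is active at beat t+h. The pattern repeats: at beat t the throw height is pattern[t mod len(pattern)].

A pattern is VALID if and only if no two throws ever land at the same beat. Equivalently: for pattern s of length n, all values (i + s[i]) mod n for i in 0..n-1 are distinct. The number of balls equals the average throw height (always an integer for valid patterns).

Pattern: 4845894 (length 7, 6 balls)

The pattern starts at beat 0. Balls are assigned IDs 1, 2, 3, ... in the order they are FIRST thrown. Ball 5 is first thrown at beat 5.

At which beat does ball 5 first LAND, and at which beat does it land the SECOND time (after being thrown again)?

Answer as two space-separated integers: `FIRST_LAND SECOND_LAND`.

Beat 0 (L): throw ball1 h=4 -> lands@4:L; in-air after throw: [b1@4:L]
Beat 1 (R): throw ball2 h=8 -> lands@9:R; in-air after throw: [b1@4:L b2@9:R]
Beat 2 (L): throw ball3 h=4 -> lands@6:L; in-air after throw: [b1@4:L b3@6:L b2@9:R]
Beat 3 (R): throw ball4 h=5 -> lands@8:L; in-air after throw: [b1@4:L b3@6:L b4@8:L b2@9:R]
Beat 4 (L): throw ball1 h=8 -> lands@12:L; in-air after throw: [b3@6:L b4@8:L b2@9:R b1@12:L]
Beat 5 (R): throw ball5 h=9 -> lands@14:L; in-air after throw: [b3@6:L b4@8:L b2@9:R b1@12:L b5@14:L]
Beat 6 (L): throw ball3 h=4 -> lands@10:L; in-air after throw: [b4@8:L b2@9:R b3@10:L b1@12:L b5@14:L]
Beat 7 (R): throw ball6 h=4 -> lands@11:R; in-air after throw: [b4@8:L b2@9:R b3@10:L b6@11:R b1@12:L b5@14:L]
Beat 8 (L): throw ball4 h=8 -> lands@16:L; in-air after throw: [b2@9:R b3@10:L b6@11:R b1@12:L b5@14:L b4@16:L]
Beat 9 (R): throw ball2 h=4 -> lands@13:R; in-air after throw: [b3@10:L b6@11:R b1@12:L b2@13:R b5@14:L b4@16:L]
Beat 10 (L): throw ball3 h=5 -> lands@15:R; in-air after throw: [b6@11:R b1@12:L b2@13:R b5@14:L b3@15:R b4@16:L]
Beat 11 (R): throw ball6 h=8 -> lands@19:R; in-air after throw: [b1@12:L b2@13:R b5@14:L b3@15:R b4@16:L b6@19:R]
Beat 12 (L): throw ball1 h=9 -> lands@21:R; in-air after throw: [b2@13:R b5@14:L b3@15:R b4@16:L b6@19:R b1@21:R]
Beat 13 (R): throw ball2 h=4 -> lands@17:R; in-air after throw: [b5@14:L b3@15:R b4@16:L b2@17:R b6@19:R b1@21:R]
Beat 14 (L): throw ball5 h=4 -> lands@18:L; in-air after throw: [b3@15:R b4@16:L b2@17:R b5@18:L b6@19:R b1@21:R]
Beat 15 (R): throw ball3 h=8 -> lands@23:R; in-air after throw: [b4@16:L b2@17:R b5@18:L b6@19:R b1@21:R b3@23:R]
Beat 16 (L): throw ball4 h=4 -> lands@20:L; in-air after throw: [b2@17:R b5@18:L b6@19:R b4@20:L b1@21:R b3@23:R]
Beat 17 (R): throw ball2 h=5 -> lands@22:L; in-air after throw: [b5@18:L b6@19:R b4@20:L b1@21:R b2@22:L b3@23:R]
Beat 18 (L): throw ball5 h=8 -> lands@26:L; in-air after throw: [b6@19:R b4@20:L b1@21:R b2@22:L b3@23:R b5@26:L]
Ball 5: thrown@5 h=9 -> first land @14; rethrown@14 h=4 -> second land @18

Answer: 14 18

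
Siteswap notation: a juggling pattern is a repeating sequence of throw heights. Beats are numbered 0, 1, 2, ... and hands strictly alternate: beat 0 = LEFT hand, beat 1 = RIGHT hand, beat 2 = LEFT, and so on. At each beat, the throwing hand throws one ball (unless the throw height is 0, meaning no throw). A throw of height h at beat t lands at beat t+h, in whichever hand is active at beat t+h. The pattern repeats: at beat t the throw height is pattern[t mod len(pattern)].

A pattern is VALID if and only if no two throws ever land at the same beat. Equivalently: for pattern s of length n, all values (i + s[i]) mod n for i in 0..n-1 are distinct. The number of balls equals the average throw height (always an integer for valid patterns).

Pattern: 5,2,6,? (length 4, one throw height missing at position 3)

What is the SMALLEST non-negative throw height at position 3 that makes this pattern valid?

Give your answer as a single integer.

i=0: (0 + 5) mod 4 = 1
i=1: (1 + 2) mod 4 = 3
i=2: (2 + 6) mod 4 = 0
i=3: s[i]=? (unknown)
Known residues: [0, 1, 3]; need a permutation of 0..3, so missing residue r = 2
Need (3 + s) mod 4 = 2; smallest s = (2 - 3) mod 4 = 3

Answer: 3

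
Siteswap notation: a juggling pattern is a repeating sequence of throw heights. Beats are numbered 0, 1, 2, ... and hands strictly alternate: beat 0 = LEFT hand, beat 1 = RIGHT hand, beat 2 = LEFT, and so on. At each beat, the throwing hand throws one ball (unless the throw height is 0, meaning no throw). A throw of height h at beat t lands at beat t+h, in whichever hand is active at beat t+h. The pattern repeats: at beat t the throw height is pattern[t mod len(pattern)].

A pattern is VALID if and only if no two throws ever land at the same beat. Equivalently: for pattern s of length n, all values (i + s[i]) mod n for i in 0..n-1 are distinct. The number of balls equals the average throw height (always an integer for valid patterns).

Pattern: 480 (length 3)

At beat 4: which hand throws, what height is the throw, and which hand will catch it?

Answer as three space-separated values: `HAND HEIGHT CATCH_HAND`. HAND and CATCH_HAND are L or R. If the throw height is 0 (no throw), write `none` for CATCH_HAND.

Answer: L 8 L

Derivation:
Beat 4: 4 mod 2 = 0, so hand = L
Throw height = pattern[4 mod 3] = pattern[1] = 8
Lands at beat 4+8=12, 12 mod 2 = 0, so catch hand = L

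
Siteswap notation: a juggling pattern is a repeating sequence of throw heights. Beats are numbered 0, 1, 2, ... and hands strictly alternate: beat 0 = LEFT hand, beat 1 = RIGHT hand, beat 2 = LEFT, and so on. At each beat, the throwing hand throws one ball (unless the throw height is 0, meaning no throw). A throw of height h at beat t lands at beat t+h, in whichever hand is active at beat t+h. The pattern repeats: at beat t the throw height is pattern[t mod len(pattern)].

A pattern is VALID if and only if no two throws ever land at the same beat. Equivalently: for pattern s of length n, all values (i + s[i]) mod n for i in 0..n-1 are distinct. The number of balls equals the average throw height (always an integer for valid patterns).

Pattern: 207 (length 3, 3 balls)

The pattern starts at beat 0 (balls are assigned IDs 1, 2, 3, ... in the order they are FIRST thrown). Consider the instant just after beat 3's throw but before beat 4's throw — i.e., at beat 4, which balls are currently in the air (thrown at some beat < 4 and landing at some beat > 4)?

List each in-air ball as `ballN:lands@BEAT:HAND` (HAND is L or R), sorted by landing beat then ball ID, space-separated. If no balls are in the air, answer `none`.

Answer: ball2:lands@5:R ball1:lands@9:R

Derivation:
Beat 0 (L): throw ball1 h=2 -> lands@2:L; in-air after throw: [b1@2:L]
Beat 2 (L): throw ball1 h=7 -> lands@9:R; in-air after throw: [b1@9:R]
Beat 3 (R): throw ball2 h=2 -> lands@5:R; in-air after throw: [b2@5:R b1@9:R]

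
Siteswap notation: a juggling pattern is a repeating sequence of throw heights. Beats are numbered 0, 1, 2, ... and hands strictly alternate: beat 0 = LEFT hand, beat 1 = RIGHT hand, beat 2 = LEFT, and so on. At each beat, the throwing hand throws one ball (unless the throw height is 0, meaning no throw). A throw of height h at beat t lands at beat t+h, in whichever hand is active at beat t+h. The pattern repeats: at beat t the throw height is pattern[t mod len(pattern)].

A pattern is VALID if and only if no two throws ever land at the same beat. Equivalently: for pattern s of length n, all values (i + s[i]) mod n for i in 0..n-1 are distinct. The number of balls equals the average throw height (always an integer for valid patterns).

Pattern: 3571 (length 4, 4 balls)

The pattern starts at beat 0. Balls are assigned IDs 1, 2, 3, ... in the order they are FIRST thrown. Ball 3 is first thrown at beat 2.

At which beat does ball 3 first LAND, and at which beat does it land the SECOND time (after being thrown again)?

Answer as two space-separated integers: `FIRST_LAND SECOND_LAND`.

Beat 0 (L): throw ball1 h=3 -> lands@3:R; in-air after throw: [b1@3:R]
Beat 1 (R): throw ball2 h=5 -> lands@6:L; in-air after throw: [b1@3:R b2@6:L]
Beat 2 (L): throw ball3 h=7 -> lands@9:R; in-air after throw: [b1@3:R b2@6:L b3@9:R]
Beat 3 (R): throw ball1 h=1 -> lands@4:L; in-air after throw: [b1@4:L b2@6:L b3@9:R]
Beat 4 (L): throw ball1 h=3 -> lands@7:R; in-air after throw: [b2@6:L b1@7:R b3@9:R]
Beat 5 (R): throw ball4 h=5 -> lands@10:L; in-air after throw: [b2@6:L b1@7:R b3@9:R b4@10:L]
Beat 6 (L): throw ball2 h=7 -> lands@13:R; in-air after throw: [b1@7:R b3@9:R b4@10:L b2@13:R]
Beat 7 (R): throw ball1 h=1 -> lands@8:L; in-air after throw: [b1@8:L b3@9:R b4@10:L b2@13:R]
Beat 8 (L): throw ball1 h=3 -> lands@11:R; in-air after throw: [b3@9:R b4@10:L b1@11:R b2@13:R]
Beat 9 (R): throw ball3 h=5 -> lands@14:L; in-air after throw: [b4@10:L b1@11:R b2@13:R b3@14:L]
Beat 10 (L): throw ball4 h=7 -> lands@17:R; in-air after throw: [b1@11:R b2@13:R b3@14:L b4@17:R]
Beat 11 (R): throw ball1 h=1 -> lands@12:L; in-air after throw: [b1@12:L b2@13:R b3@14:L b4@17:R]
Beat 12 (L): throw ball1 h=3 -> lands@15:R; in-air after throw: [b2@13:R b3@14:L b1@15:R b4@17:R]
Beat 13 (R): throw ball2 h=5 -> lands@18:L; in-air after throw: [b3@14:L b1@15:R b4@17:R b2@18:L]
Beat 14 (L): throw ball3 h=7 -> lands@21:R; in-air after throw: [b1@15:R b4@17:R b2@18:L b3@21:R]
Ball 3: thrown@2 h=7 -> first land @9; rethrown@9 h=5 -> second land @14

Answer: 9 14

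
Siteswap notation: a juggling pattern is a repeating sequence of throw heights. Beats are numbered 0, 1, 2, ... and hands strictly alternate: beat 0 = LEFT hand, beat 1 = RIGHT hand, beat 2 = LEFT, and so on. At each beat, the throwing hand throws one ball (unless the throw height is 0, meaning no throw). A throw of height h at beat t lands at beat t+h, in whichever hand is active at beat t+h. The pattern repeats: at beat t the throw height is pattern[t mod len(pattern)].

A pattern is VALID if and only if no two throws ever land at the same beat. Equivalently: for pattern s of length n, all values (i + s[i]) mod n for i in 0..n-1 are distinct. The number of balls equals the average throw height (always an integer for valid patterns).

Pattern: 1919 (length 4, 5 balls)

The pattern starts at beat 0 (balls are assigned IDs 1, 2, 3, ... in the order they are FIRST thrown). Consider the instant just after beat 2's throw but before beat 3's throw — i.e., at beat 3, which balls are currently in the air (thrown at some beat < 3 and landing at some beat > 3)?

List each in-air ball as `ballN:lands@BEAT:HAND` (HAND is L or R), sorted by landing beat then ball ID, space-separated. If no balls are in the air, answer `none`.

Answer: ball1:lands@10:L

Derivation:
Beat 0 (L): throw ball1 h=1 -> lands@1:R; in-air after throw: [b1@1:R]
Beat 1 (R): throw ball1 h=9 -> lands@10:L; in-air after throw: [b1@10:L]
Beat 2 (L): throw ball2 h=1 -> lands@3:R; in-air after throw: [b2@3:R b1@10:L]
Beat 3 (R): throw ball2 h=9 -> lands@12:L; in-air after throw: [b1@10:L b2@12:L]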